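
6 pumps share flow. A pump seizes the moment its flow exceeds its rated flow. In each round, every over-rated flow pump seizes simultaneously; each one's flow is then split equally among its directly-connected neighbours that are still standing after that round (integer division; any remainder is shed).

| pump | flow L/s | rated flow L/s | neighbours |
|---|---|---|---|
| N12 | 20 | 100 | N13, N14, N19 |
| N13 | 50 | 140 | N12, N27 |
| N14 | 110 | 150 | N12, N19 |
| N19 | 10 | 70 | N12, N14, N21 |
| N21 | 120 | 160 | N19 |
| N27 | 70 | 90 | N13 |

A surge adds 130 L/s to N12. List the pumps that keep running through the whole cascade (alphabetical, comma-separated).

Round 1 — N12 at 150 > 100. N12 seizes.
  N12 sheds 150 L/s to N13, N14, N19: 50 each.
    N13: 50+50 = 100 ≤ 140
    N14: 110+50 = 160 > 150
    N19: 10+50 = 60 ≤ 70
Round 2 — N14 seizes.
  N14 sheds 160 L/s to N19: 160 each.
    N19: 60+160 = 220 > 70
Round 3 — N19 seizes.
  N19 sheds 220 L/s to N21: 220 each.
    N21: 120+220 = 340 > 160
Round 4 — N21 seizes.
  N21 sheds 340 L/s: no online neighbours, lost.
No further seizures.

N13, N27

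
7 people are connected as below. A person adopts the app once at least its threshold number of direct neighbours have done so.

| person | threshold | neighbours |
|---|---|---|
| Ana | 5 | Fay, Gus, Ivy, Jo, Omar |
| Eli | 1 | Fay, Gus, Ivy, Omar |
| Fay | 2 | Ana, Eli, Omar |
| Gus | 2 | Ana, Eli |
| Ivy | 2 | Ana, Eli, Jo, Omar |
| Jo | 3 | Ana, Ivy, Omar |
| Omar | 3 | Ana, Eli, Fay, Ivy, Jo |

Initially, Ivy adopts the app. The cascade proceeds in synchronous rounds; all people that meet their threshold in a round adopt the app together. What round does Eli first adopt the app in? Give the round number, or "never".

2

Round 1 — Ivy adopts the app (initial).
Round 2 — checking thresholds:
  Ana: 1 of 5 neighbours < 5, below threshold.
  Eli: 1 of 4 neighbours ≥ 1, adopts the app.
  Jo: 1 of 3 neighbours < 3, below threshold.
  Omar: 1 of 5 neighbours < 3, below threshold.
Round 3 — no new adoptions; cascade stops.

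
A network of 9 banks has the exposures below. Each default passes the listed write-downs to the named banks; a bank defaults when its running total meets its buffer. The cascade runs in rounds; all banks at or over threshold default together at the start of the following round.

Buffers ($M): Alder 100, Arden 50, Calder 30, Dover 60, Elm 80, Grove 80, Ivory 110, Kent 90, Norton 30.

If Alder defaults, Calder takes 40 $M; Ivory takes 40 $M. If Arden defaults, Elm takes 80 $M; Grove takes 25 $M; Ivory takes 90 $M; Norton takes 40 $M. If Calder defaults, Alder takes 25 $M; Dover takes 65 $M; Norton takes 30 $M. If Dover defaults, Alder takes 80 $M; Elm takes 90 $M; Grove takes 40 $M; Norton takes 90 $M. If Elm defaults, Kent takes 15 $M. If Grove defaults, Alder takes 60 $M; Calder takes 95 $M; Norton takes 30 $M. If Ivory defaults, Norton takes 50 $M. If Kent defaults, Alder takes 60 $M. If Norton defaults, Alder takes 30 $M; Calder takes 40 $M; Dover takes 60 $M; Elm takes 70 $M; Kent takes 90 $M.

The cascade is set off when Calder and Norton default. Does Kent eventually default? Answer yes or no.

Round 1 — Calder, Norton default (initial).
  Alder: +25+30 → 55 < 100
  Dover: +65+60 → 125 ≥ 60
  Elm: +70 → 70 < 80
  Kent: +90 → 90 ≥ 90
Round 2 — Dover, Kent default.
  Alder: +80+60 → 195 ≥ 100
  Elm: +90 → 160 ≥ 80
  Grove: +40 → 40 < 80
Round 3 — Alder, Elm default.
  Ivory: +40 → 40 < 110
No further defaults.

yes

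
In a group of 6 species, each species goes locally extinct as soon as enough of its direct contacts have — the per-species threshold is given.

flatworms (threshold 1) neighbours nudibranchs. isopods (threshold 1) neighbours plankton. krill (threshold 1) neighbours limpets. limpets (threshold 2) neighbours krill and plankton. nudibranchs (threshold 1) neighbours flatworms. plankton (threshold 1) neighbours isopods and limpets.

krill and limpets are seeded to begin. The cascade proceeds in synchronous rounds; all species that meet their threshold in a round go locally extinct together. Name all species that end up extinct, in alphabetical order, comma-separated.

Round 1 — krill, limpets go locally extinct (initial).
Round 2 — checking thresholds:
  plankton: 1 of 2 neighbours ≥ 1, goes locally extinct.
Round 3 — checking thresholds:
  isopods: 1 of 1 neighbours ≥ 1, goes locally extinct.
Round 4 — no new extinctions; cascade stops.

isopods, krill, limpets, plankton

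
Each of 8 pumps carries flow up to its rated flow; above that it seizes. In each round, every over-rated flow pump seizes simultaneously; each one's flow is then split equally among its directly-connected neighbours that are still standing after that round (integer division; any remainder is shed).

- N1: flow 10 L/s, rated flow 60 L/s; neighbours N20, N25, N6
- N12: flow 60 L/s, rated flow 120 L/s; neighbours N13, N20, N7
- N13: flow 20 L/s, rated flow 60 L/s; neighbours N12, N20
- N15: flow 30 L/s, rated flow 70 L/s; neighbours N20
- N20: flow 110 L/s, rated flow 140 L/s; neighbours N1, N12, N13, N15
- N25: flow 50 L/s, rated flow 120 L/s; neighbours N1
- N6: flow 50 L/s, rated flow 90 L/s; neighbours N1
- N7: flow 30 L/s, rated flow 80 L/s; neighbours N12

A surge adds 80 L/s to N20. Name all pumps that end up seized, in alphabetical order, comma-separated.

Round 1 — N20 at 190 > 140. N20 seizes.
  N20 sheds 190 L/s to N1, N12, N13, N15: 47 each (2 lost).
    N1: 10+47 = 57 ≤ 60
    N12: 60+47 = 107 ≤ 120
    N13: 20+47 = 67 > 60
    N15: 30+47 = 77 > 70
Round 2 — N13, N15 seize.
  N13 sheds 67 L/s to N12: 67 each.
    N12: 107+67 = 174 > 120
  N15 sheds 77 L/s: no online neighbours, lost.
Round 3 — N12 seizes.
  N12 sheds 174 L/s to N7: 174 each.
    N7: 30+174 = 204 > 80
Round 4 — N7 seizes.
  N7 sheds 204 L/s: no online neighbours, lost.
No further seizures.

N12, N13, N15, N20, N7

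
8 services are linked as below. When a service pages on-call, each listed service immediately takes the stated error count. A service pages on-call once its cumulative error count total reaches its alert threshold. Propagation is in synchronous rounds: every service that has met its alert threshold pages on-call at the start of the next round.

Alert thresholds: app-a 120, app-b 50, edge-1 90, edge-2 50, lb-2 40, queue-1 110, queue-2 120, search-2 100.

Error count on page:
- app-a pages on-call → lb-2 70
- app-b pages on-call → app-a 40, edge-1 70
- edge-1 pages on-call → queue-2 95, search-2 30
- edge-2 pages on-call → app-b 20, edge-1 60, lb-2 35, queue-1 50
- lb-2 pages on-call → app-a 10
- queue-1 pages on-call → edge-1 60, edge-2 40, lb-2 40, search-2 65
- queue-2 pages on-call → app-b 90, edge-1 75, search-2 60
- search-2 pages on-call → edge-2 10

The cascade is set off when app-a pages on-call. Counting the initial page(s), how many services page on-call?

2

Round 1 — app-a pages on-call (initial).
  lb-2: +70 → 70 ≥ 40
Round 2 — lb-2 pages on-call.
No further pages.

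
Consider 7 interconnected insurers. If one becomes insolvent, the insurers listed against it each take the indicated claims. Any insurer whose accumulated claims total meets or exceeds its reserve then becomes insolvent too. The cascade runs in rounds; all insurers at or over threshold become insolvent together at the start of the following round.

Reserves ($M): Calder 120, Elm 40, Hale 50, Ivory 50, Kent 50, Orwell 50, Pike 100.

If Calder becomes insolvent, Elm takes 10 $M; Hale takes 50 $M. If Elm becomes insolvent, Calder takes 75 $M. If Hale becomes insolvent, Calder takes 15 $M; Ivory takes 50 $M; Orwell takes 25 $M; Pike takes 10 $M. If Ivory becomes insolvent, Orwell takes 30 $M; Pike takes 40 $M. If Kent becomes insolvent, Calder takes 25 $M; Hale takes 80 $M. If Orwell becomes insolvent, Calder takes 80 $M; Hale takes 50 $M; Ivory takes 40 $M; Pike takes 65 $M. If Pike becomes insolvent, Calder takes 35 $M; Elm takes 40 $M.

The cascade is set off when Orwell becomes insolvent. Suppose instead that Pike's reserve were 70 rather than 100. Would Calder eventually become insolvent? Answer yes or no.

yes

With Pike's reserve at 70:
Round 1 — Orwell becomes insolvent (initial).
  Calder: +80 → 80 < 120
  Hale: +50 → 50 ≥ 50
  Ivory: +40 → 40 < 50
  Pike: +65 → 65 < 70
Round 2 — Hale becomes insolvent.
  Calder: +15 → 95 < 120
  Ivory: +50 → 90 ≥ 50
  Pike: +10 → 75 ≥ 70
Round 3 — Ivory, Pike become insolvent.
  Calder: +35 → 130 ≥ 120
  Elm: +40 → 40 ≥ 40
Round 4 — Calder, Elm become insolvent.
No further insolvencies.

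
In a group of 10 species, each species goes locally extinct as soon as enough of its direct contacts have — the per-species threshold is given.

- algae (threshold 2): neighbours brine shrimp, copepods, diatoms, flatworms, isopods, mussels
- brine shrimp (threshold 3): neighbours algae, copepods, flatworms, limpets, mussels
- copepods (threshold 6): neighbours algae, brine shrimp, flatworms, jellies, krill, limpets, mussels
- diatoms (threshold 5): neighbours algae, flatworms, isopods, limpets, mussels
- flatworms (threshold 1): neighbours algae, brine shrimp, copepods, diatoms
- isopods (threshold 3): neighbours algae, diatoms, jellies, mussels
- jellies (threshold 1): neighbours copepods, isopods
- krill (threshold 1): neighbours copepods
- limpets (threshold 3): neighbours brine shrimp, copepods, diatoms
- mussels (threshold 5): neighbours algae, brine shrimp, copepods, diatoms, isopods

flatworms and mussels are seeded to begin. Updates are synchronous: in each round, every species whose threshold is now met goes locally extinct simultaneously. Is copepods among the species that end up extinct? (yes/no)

Round 1 — flatworms, mussels go locally extinct (initial).
Round 2 — checking thresholds:
  algae: 2 of 6 neighbours ≥ 2, goes locally extinct.
  brine shrimp: 2 of 5 neighbours < 3, not yet.
  copepods: 2 of 7 neighbours < 6, not yet.
  diatoms: 2 of 5 neighbours < 5, not yet.
  isopods: 1 of 4 neighbours < 3, not yet.
Round 3 — checking thresholds:
  brine shrimp: 3 of 5 neighbours ≥ 3, goes locally extinct.
  copepods: 3 of 7 neighbours < 6, not yet.
  diatoms: 3 of 5 neighbours < 5, not yet.
  isopods: 2 of 4 neighbours < 3, not yet.
Round 4 — no new extinctions; cascade stops.

no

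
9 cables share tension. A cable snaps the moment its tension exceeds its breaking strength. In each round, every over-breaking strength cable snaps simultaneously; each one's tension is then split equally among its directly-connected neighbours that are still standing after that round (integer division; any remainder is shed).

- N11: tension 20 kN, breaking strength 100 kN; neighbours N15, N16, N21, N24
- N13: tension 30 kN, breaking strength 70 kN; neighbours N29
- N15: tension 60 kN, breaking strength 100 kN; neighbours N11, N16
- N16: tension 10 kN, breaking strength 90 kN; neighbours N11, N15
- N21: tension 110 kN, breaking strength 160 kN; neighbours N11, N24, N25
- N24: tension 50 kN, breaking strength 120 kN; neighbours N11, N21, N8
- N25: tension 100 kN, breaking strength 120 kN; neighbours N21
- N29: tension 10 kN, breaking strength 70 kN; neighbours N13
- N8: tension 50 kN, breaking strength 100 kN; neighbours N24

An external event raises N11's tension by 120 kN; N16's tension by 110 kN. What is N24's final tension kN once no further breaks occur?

96

Round 1 — N11 at 140 > 100; N16 at 120 > 90. N11, N16 snap.
  N11 sheds 140 kN to N15, N21, N24: 46 each (2 lost).
    N15: 60+46 = 106 > 100
    N21: 110+46 = 156 ≤ 160
    N24: 50+46 = 96 ≤ 120
  N16 sheds 120 kN to N15: 120 each.
    N15: 106+120 = 226 > 100
Round 2 — N15 snaps.
  N15 sheds 226 kN: no online neighbours, lost.
No further breaks.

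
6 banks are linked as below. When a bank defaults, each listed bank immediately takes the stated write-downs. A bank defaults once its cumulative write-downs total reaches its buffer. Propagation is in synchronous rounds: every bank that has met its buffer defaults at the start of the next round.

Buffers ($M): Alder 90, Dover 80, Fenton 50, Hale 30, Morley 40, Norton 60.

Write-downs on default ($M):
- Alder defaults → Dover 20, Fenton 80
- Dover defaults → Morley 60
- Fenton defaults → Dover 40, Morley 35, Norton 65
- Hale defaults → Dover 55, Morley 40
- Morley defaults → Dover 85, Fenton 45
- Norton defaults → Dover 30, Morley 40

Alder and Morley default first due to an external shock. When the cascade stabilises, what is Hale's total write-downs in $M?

0

Round 1 — Alder, Morley default (initial).
  Dover: +20+85 → 105 ≥ 80
  Fenton: +80+45 → 125 ≥ 50
Round 2 — Dover, Fenton default.
  Norton: +65 → 65 ≥ 60
Round 3 — Norton defaults.
No further defaults.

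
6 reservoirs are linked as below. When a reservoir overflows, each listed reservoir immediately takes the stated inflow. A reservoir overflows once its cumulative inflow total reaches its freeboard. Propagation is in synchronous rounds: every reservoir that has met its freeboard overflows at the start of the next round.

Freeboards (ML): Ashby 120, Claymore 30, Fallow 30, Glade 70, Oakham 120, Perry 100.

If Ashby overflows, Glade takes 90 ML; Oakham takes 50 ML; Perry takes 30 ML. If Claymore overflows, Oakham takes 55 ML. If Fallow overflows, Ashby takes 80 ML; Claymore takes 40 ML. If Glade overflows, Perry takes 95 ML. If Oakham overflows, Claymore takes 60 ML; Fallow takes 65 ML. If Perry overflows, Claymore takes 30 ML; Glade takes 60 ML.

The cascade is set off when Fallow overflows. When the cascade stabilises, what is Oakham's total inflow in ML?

55

Round 1 — Fallow overflows (initial).
  Ashby: +80 → 80 < 120
  Claymore: +40 → 40 ≥ 30
Round 2 — Claymore overflows.
  Oakham: +55 → 55 < 120
No further overflows.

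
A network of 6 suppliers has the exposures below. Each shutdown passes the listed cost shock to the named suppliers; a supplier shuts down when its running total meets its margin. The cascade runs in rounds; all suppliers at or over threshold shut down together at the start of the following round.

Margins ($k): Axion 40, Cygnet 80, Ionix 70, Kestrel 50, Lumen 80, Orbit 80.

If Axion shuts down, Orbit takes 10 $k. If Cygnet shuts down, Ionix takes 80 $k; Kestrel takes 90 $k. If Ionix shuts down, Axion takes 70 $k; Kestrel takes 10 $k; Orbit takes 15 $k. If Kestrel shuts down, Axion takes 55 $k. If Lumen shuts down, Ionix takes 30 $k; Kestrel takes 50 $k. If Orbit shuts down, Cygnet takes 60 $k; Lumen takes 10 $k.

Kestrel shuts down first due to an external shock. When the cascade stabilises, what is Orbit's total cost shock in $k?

10

Round 1 — Kestrel shuts down (initial).
  Axion: +55 → 55 ≥ 40
Round 2 — Axion shuts down.
  Orbit: +10 → 10 < 80
No further shutdowns.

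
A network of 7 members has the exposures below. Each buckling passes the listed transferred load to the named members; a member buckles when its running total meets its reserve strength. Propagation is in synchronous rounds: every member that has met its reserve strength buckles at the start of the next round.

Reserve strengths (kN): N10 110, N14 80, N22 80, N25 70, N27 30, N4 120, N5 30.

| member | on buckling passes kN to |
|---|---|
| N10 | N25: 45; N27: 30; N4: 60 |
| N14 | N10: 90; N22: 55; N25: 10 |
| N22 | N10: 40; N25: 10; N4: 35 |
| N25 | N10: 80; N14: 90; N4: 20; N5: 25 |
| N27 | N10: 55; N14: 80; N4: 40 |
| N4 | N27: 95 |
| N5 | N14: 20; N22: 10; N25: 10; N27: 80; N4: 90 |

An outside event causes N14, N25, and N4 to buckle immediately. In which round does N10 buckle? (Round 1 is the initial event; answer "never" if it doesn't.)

2

Round 1 — N14, N25, N4 buckle (initial).
  N10: +90+80 → 170 ≥ 110
  N22: +55 → 55 < 80
  N27: +95 → 95 ≥ 30
  N5: +25 → 25 < 30
Round 2 — N10, N27 buckle.
No further bucklings.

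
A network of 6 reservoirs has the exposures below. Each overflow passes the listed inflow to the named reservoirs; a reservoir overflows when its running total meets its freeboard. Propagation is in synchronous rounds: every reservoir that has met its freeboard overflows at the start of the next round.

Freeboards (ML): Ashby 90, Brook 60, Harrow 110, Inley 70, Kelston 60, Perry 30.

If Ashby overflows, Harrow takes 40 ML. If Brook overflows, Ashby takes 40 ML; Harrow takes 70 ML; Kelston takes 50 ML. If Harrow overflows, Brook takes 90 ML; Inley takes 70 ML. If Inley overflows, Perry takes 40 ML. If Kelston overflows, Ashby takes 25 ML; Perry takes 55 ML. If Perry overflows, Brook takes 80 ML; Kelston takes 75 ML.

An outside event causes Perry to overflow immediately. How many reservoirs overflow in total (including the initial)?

Round 1 — Perry overflows (initial).
  Brook: +80 → 80 ≥ 60
  Kelston: +75 → 75 ≥ 60
Round 2 — Brook, Kelston overflow.
  Ashby: +40+25 → 65 < 90
  Harrow: +70 → 70 < 110
No further overflows.

3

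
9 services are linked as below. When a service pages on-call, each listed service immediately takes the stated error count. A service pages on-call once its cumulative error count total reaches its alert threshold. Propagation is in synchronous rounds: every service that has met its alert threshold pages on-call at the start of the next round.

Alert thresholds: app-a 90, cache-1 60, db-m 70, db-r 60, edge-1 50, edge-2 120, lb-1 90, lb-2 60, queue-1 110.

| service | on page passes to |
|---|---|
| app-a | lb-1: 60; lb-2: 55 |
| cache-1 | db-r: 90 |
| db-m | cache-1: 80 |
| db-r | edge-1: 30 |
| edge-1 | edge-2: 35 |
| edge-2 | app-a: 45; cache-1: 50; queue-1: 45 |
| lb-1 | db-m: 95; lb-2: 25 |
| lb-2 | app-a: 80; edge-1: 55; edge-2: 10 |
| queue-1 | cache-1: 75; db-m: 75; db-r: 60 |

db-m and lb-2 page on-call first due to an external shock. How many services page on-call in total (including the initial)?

5

Round 1 — db-m, lb-2 page on-call (initial).
  app-a: +80 → 80 < 90
  cache-1: +80 → 80 ≥ 60
  edge-1: +55 → 55 ≥ 50
  edge-2: +10 → 10 < 120
Round 2 — cache-1, edge-1 page on-call.
  db-r: +90 → 90 ≥ 60
  edge-2: +35 → 45 < 120
Round 3 — db-r pages on-call.
No further pages.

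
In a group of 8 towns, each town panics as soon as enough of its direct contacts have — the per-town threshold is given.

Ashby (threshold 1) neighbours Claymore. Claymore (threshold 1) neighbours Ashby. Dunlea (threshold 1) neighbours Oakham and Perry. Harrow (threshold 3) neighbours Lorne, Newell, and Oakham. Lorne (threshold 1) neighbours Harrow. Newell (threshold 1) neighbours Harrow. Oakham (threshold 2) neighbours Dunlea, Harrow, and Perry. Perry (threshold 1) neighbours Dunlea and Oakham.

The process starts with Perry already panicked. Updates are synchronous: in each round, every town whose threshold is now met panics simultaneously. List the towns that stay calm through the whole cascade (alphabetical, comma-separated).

Ashby, Claymore, Harrow, Lorne, Newell

Round 1 — Perry panics (initial).
Round 2 — checking thresholds:
  Dunlea: 1 of 2 neighbours ≥ 1, panics.
  Oakham: 1 of 3 neighbours < 2, not yet.
Round 3 — checking thresholds:
  Oakham: 2 of 3 neighbours ≥ 2, panics.
Round 4 — no new panics; cascade stops.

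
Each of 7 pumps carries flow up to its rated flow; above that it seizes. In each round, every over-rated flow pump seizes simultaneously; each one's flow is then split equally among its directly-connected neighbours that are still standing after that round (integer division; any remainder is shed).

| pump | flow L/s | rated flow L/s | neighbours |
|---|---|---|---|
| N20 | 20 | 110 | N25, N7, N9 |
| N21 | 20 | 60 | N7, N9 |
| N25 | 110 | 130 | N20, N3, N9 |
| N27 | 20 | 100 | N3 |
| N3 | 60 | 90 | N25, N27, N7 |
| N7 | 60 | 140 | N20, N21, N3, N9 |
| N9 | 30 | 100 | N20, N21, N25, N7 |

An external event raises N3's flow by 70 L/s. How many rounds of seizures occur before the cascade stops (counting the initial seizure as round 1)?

6

Round 1 — N3 at 130 > 90. N3 seizes.
  N3 sheds 130 L/s to N25, N27, N7: 43 each (1 lost).
    N25: 110+43 = 153 > 130
    N27: 20+43 = 63 ≤ 100
    N7: 60+43 = 103 ≤ 140
Round 2 — N25 seizes.
  N25 sheds 153 L/s to N20, N9: 76 each (1 lost).
    N20: 20+76 = 96 ≤ 110
    N9: 30+76 = 106 > 100
Round 3 — N9 seizes.
  N9 sheds 106 L/s to N20, N21, N7: 35 each (1 lost).
    N20: 96+35 = 131 > 110
    N21: 20+35 = 55 ≤ 60
    N7: 103+35 = 138 ≤ 140
Round 4 — N20 seizes.
  N20 sheds 131 L/s to N7: 131 each.
    N7: 138+131 = 269 > 140
Round 5 — N7 seizes.
  N7 sheds 269 L/s to N21: 269 each.
    N21: 55+269 = 324 > 60
Round 6 — N21 seizes.
  N21 sheds 324 L/s: no online neighbours, lost.
No further seizures.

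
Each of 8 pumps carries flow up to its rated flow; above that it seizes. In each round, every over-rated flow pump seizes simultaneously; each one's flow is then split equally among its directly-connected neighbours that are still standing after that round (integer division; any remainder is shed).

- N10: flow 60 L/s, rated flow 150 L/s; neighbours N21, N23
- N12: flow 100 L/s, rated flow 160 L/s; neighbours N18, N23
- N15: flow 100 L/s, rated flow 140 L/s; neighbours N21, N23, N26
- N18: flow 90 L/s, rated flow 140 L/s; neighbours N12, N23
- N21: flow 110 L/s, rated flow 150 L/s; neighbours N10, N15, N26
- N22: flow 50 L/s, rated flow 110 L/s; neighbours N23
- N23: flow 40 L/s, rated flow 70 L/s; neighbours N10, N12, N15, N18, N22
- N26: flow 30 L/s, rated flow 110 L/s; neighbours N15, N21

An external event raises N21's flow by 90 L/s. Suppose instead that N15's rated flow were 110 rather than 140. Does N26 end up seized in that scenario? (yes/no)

With N15's rated flow at 110:
Round 1 — N21 at 200 > 150. N21 seizes.
  N21 sheds 200 L/s to N10, N15, N26: 66 each (2 lost).
    N10: 60+66 = 126 ≤ 150
    N15: 100+66 = 166 > 110
    N26: 30+66 = 96 ≤ 110
Round 2 — N15 seizes.
  N15 sheds 166 L/s to N23, N26: 83 each.
    N23: 40+83 = 123 > 70
    N26: 96+83 = 179 > 110
Round 3 — N23, N26 seize.
  N23 sheds 123 L/s to N10, N12, N18, N22: 30 each (3 lost).
    N10: 126+30 = 156 > 150
    N12: 100+30 = 130 ≤ 160
    N18: 90+30 = 120 ≤ 140
    N22: 50+30 = 80 ≤ 110
  N26 sheds 179 L/s: no online neighbours, lost.
Round 4 — N10 seizes.
  N10 sheds 156 L/s: no online neighbours, lost.
No further seizures.

yes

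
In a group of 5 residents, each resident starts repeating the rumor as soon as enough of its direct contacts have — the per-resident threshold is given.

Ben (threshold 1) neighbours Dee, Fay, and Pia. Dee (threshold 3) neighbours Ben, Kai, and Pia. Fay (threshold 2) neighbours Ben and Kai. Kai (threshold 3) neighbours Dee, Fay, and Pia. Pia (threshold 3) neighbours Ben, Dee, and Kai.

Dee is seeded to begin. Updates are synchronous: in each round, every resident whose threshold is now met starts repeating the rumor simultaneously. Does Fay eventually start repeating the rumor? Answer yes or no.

no

Round 1 — Dee starts repeating the rumor (initial).
Round 2 — checking thresholds:
  Ben: 1 of 3 neighbours ≥ 1, starts repeating the rumor.
  Kai: 1 of 3 neighbours < 3, not yet.
  Pia: 1 of 3 neighbours < 3, not yet.
Round 3 — no new spreads; cascade stops.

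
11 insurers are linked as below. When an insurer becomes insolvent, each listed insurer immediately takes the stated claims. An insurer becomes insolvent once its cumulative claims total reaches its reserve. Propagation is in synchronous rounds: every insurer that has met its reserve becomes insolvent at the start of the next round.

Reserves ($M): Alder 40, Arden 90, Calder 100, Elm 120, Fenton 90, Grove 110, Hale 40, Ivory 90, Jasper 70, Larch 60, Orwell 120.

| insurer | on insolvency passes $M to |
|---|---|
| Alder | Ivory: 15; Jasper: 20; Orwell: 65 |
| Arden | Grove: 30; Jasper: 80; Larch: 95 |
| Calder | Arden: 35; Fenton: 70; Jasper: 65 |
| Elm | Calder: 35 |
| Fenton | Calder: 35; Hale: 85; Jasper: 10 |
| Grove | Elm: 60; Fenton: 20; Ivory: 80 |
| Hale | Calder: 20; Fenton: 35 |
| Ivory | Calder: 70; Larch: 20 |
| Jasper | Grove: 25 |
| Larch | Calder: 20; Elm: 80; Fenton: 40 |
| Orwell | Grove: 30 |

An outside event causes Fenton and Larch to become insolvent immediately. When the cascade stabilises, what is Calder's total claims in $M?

75

Round 1 — Fenton, Larch become insolvent (initial).
  Calder: +35+20 → 55 < 100
  Elm: +80 → 80 < 120
  Hale: +85 → 85 ≥ 40
  Jasper: +10 → 10 < 70
Round 2 — Hale becomes insolvent.
  Calder: +20 → 75 < 100
No further insolvencies.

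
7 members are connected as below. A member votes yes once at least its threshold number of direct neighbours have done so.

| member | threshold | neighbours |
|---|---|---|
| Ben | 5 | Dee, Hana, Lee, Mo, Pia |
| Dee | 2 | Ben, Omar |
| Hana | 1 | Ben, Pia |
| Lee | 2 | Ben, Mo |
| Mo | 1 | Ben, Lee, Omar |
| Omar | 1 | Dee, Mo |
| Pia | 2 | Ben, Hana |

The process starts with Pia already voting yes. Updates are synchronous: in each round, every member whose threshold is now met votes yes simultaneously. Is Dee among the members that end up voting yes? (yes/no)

Round 1 — Pia votes yes (initial).
Round 2 — checking thresholds:
  Ben: 1 of 5 neighbours < 5, below threshold.
  Hana: 1 of 2 neighbours ≥ 1, votes yes.
Round 3 — no new yes votes; cascade stops.

no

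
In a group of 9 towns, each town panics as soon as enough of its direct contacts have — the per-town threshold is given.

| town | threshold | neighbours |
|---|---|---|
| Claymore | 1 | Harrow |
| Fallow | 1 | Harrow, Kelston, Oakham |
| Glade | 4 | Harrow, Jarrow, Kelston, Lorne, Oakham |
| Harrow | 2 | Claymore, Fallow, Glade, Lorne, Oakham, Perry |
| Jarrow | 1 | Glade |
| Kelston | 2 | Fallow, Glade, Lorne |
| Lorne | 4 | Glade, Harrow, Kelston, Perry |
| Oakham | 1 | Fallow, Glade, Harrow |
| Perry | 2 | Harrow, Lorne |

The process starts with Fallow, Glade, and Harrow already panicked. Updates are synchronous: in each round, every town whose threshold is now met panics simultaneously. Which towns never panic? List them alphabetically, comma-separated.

Lorne, Perry

Round 1 — Fallow, Glade, Harrow panic (initial).
Round 2 — checking thresholds:
  Claymore: 1 of 1 neighbours ≥ 1, panics.
  Jarrow: 1 of 1 neighbours ≥ 1, panics.
  Kelston: 2 of 3 neighbours ≥ 2, panics.
  Lorne: 2 of 4 neighbours < 4, holds.
  Oakham: 3 of 3 neighbours ≥ 1, panics.
  Perry: 1 of 2 neighbours < 2, holds.
Round 3 — no new panics; cascade stops.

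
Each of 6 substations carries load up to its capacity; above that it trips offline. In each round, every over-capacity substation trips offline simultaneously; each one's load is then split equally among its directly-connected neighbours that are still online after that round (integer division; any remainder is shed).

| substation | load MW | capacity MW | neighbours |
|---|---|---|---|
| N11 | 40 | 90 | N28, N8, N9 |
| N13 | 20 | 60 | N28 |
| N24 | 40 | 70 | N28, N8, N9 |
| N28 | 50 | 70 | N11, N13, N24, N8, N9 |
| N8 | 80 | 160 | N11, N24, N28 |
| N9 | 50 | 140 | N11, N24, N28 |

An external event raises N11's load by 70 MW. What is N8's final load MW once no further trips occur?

137

Round 1 — N11 at 110 > 90. N11 trips offline.
  N11 sheds 110 MW to N28, N8, N9: 36 each (2 lost).
    N28: 50+36 = 86 > 70
    N8: 80+36 = 116 ≤ 160
    N9: 50+36 = 86 ≤ 140
Round 2 — N28 trips offline.
  N28 sheds 86 MW to N13, N24, N8, N9: 21 each (2 lost).
    N13: 20+21 = 41 ≤ 60
    N24: 40+21 = 61 ≤ 70
    N8: 116+21 = 137 ≤ 160
    N9: 86+21 = 107 ≤ 140
No further trips.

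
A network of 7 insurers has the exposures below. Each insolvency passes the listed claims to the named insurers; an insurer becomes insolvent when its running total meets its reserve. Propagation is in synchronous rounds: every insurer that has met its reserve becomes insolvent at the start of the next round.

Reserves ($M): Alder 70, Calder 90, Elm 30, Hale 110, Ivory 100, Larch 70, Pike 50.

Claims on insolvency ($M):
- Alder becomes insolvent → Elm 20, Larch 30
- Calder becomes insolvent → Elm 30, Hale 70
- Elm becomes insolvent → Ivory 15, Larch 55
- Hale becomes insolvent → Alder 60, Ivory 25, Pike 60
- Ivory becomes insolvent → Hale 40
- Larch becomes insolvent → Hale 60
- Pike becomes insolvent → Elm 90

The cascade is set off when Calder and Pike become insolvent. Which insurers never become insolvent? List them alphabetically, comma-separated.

Alder, Hale, Ivory, Larch

Round 1 — Calder, Pike become insolvent (initial).
  Elm: +30+90 → 120 ≥ 30
  Hale: +70 → 70 < 110
Round 2 — Elm becomes insolvent.
  Ivory: +15 → 15 < 100
  Larch: +55 → 55 < 70
No further insolvencies.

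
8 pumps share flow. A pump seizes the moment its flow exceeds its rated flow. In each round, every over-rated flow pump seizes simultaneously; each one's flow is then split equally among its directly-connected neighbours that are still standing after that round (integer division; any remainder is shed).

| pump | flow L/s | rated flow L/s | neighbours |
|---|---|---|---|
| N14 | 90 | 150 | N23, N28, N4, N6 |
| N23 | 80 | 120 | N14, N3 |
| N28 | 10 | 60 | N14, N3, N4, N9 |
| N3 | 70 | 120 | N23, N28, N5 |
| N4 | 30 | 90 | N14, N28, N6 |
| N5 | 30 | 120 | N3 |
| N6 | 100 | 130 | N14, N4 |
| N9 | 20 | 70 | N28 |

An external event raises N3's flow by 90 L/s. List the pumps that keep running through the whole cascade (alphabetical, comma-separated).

N5, N9

Round 1 — N3 at 160 > 120. N3 seizes.
  N3 sheds 160 L/s to N23, N28, N5: 53 each (1 lost).
    N23: 80+53 = 133 > 120
    N28: 10+53 = 63 > 60
    N5: 30+53 = 83 ≤ 120
Round 2 — N23, N28 seize.
  N23 sheds 133 L/s to N14: 133 each.
    N14: 90+133 = 223 > 150
  N28 sheds 63 L/s to N14, N4, N9: 21 each.
    N14: 223+21 = 244 > 150
    N4: 30+21 = 51 ≤ 90
    N9: 20+21 = 41 ≤ 70
Round 3 — N14 seizes.
  N14 sheds 244 L/s to N4, N6: 122 each.
    N4: 51+122 = 173 > 90
    N6: 100+122 = 222 > 130
Round 4 — N4, N6 seize.
  N4 sheds 173 L/s: no online neighbours, lost.
  N6 sheds 222 L/s: no online neighbours, lost.
No further seizures.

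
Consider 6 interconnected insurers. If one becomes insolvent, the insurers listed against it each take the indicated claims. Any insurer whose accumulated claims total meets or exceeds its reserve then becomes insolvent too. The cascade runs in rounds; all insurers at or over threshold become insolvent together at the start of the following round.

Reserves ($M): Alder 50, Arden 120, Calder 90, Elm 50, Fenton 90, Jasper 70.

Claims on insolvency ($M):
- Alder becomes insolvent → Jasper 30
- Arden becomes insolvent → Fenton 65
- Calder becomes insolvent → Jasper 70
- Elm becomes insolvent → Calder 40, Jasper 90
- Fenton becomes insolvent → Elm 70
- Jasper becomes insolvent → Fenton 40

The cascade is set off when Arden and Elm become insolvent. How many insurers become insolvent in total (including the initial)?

4

Round 1 — Arden, Elm become insolvent (initial).
  Calder: +40 → 40 < 90
  Fenton: +65 → 65 < 90
  Jasper: +90 → 90 ≥ 70
Round 2 — Jasper becomes insolvent.
  Fenton: +40 → 105 ≥ 90
Round 3 — Fenton becomes insolvent.
No further insolvencies.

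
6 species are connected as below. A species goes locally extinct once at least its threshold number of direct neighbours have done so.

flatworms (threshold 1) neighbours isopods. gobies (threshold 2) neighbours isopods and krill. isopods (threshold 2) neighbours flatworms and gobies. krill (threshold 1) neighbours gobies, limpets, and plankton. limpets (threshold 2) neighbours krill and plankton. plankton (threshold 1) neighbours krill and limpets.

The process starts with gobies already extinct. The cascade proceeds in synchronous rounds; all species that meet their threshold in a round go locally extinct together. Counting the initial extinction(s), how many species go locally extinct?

4

Round 1 — gobies goes locally extinct (initial).
Round 2 — checking thresholds:
  isopods: 1 of 2 neighbours < 2, below threshold.
  krill: 1 of 3 neighbours ≥ 1, goes locally extinct.
Round 3 — checking thresholds:
  isopods: 1 of 2 neighbours < 2, below threshold.
  limpets: 1 of 2 neighbours < 2, below threshold.
  plankton: 1 of 2 neighbours ≥ 1, goes locally extinct.
Round 4 — checking thresholds:
  isopods: 1 of 2 neighbours < 2, below threshold.
  limpets: 2 of 2 neighbours ≥ 2, goes locally extinct.
Round 5 — no new extinctions; cascade stops.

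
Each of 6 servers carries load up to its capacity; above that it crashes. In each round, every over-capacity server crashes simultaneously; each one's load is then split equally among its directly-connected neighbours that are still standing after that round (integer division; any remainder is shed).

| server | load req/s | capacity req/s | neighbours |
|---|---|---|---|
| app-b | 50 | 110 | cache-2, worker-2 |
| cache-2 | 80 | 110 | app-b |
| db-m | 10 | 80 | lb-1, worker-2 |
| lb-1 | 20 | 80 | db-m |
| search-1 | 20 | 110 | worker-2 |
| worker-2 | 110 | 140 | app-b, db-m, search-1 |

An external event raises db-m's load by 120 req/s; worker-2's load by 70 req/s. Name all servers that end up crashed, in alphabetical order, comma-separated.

Round 1 — db-m at 130 > 80; worker-2 at 180 > 140. db-m, worker-2 crash.
  db-m sheds 130 req/s to lb-1: 130 each.
    lb-1: 20+130 = 150 > 80
  worker-2 sheds 180 req/s to app-b, search-1: 90 each.
    app-b: 50+90 = 140 > 110
    search-1: 20+90 = 110 ≤ 110
Round 2 — app-b, lb-1 crash.
  app-b sheds 140 req/s to cache-2: 140 each.
    cache-2: 80+140 = 220 > 110
  lb-1 sheds 150 req/s: no online neighbours, lost.
Round 3 — cache-2 crashes.
  cache-2 sheds 220 req/s: no online neighbours, lost.
No further crashes.

app-b, cache-2, db-m, lb-1, worker-2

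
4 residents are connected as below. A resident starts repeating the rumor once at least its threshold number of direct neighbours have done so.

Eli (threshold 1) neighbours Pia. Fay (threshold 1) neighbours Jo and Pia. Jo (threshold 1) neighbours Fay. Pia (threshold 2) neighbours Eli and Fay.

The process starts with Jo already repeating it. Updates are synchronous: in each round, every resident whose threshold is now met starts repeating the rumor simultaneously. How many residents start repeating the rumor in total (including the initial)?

2

Round 1 — Jo starts repeating the rumor (initial).
Round 2 — checking thresholds:
  Fay: 1 of 2 neighbours ≥ 1, starts repeating the rumor.
Round 3 — no new spreads; cascade stops.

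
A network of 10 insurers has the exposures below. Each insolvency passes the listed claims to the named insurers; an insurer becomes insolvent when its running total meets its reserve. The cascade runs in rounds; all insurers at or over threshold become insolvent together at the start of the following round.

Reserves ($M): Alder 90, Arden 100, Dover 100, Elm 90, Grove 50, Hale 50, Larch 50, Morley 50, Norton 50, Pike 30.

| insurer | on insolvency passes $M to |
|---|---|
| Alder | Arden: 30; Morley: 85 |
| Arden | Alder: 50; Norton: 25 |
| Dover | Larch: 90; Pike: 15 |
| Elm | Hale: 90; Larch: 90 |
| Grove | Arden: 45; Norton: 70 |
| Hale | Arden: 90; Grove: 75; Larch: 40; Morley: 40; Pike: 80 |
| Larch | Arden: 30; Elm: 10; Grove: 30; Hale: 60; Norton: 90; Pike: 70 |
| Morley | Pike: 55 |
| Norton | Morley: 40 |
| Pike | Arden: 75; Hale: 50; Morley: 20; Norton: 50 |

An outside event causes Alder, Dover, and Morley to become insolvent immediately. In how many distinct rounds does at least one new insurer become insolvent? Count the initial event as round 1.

4

Round 1 — Alder, Dover, Morley become insolvent (initial).
  Arden: +30 → 30 < 100
  Larch: +90 → 90 ≥ 50
  Pike: +15+55 → 70 ≥ 30
Round 2 — Larch, Pike become insolvent.
  Arden: +30+75 → 135 ≥ 100
  Elm: +10 → 10 < 90
  Grove: +30 → 30 < 50
  Hale: +60+50 → 110 ≥ 50
  Norton: +90+50 → 140 ≥ 50
Round 3 — Arden, Hale, Norton become insolvent.
  Grove: +75 → 105 ≥ 50
Round 4 — Grove becomes insolvent.
No further insolvencies.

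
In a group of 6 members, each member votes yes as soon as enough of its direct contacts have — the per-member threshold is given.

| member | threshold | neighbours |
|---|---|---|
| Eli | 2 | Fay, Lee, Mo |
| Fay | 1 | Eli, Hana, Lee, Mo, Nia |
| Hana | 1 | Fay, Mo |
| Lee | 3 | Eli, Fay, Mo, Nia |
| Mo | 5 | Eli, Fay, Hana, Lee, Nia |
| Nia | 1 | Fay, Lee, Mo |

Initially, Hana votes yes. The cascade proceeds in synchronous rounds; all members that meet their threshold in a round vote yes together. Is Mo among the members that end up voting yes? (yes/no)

no

Round 1 — Hana votes yes (initial).
Round 2 — checking thresholds:
  Fay: 1 of 5 neighbours ≥ 1, votes yes.
  Mo: 1 of 5 neighbours < 5, not yet.
Round 3 — checking thresholds:
  Eli: 1 of 3 neighbours < 2, not yet.
  Lee: 1 of 4 neighbours < 3, not yet.
  Mo: 2 of 5 neighbours < 5, not yet.
  Nia: 1 of 3 neighbours ≥ 1, votes yes.
Round 4 — no new yes votes; cascade stops.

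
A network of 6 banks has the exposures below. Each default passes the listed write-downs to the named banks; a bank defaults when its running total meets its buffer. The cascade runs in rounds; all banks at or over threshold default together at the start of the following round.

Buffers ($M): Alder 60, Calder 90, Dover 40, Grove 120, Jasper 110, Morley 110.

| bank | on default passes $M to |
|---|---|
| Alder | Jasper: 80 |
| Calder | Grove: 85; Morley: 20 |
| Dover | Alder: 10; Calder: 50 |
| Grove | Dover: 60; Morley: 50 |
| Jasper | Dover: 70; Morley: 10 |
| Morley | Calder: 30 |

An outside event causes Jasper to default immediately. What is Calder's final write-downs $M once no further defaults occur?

50

Round 1 — Jasper defaults (initial).
  Dover: +70 → 70 ≥ 40
  Morley: +10 → 10 < 110
Round 2 — Dover defaults.
  Alder: +10 → 10 < 60
  Calder: +50 → 50 < 90
No further defaults.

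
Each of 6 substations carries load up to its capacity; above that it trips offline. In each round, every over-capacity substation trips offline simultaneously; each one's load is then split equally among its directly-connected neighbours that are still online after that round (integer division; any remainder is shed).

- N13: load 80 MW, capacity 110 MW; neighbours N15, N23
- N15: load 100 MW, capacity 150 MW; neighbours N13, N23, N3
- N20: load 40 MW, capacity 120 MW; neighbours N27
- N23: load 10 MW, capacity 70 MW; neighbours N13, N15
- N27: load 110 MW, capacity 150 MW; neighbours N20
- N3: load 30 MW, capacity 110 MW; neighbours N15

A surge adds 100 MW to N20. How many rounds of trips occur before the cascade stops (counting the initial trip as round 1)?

2

Round 1 — N20 at 140 > 120. N20 trips offline.
  N20 sheds 140 MW to N27: 140 each.
    N27: 110+140 = 250 > 150
Round 2 — N27 trips offline.
  N27 sheds 250 MW: no online neighbours, lost.
No further trips.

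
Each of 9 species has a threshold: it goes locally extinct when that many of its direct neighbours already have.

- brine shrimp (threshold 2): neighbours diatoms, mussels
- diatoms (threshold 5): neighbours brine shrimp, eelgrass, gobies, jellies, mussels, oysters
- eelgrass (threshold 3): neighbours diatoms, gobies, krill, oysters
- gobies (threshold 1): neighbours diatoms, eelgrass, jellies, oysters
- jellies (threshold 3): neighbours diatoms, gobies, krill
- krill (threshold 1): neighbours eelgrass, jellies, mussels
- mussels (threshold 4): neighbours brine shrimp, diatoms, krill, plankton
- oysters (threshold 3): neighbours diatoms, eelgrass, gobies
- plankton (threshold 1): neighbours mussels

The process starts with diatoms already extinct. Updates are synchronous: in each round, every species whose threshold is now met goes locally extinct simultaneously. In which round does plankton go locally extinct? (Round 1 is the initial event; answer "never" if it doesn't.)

Round 1 — diatoms goes locally extinct (initial).
Round 2 — checking thresholds:
  brine shrimp: 1 of 2 neighbours < 2, holds.
  eelgrass: 1 of 4 neighbours < 3, holds.
  gobies: 1 of 4 neighbours ≥ 1, goes locally extinct.
  jellies: 1 of 3 neighbours < 3, holds.
  mussels: 1 of 4 neighbours < 4, holds.
  oysters: 1 of 3 neighbours < 3, holds.
Round 3 — no new extinctions; cascade stops.

never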